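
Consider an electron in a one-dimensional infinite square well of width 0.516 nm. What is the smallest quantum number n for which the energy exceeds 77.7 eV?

n = 8

E_1 = h²/(8m_eL²) = 2.263×10^-19 J = 1.413 eV.
Need n² > 77.7/1.413 = 54.99, i.e. n > 7.416.
The smallest integer satisfying this is n = 8.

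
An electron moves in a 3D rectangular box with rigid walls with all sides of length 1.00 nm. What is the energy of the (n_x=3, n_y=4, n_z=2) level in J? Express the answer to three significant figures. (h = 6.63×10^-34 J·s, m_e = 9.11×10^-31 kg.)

E = 1.75×10^-18 J

For a 3D rectangular well E = (h²/8m_e)·Σ n_i²/L_i² = (6.63×10^-34)²/(8·9.11×10^-31) · [3²/(1.00 nm)² + 4²/(1.00 nm)² + 2²/(1.00 nm)²].
Evaluating gives E = 1.75×10^-18 J.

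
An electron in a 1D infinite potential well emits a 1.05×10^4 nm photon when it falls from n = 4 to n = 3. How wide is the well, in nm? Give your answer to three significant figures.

The photon carries ΔE = hc/λ = 6.626×10^-34·2.998×10^8/1.05×10^-5 m = 1.892×10^-20 J.
Since ΔE = (4² − 3²)E_1, E_1 = 2.703×10^-21 J, and L = h/√(8m_eE_1) = 4.72×10^-9 m = 4.72 nm.

L = 4.72 nm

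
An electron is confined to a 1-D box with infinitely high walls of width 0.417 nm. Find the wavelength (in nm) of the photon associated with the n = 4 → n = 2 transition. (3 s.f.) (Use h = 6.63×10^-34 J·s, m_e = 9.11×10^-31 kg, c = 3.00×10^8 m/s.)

λ = 47.8 nm

E_1 = h²/(8m_eL²) = 3.469×10^-19 J, so ΔE = (4² − 2²)E_1 = 4.163×10^-18 J.
λ = hc/ΔE = (6.63×10^-34·3.00×10^8)/4.163×10^-18 = 4.78×10^-8 m = 47.8 nm.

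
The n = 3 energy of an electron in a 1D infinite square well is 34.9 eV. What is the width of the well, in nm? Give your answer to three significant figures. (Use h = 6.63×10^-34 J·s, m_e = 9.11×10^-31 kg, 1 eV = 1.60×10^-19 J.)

From E_n = n²h²/(8m_eL²), L = n·h/√(8m_eE_n).
E_3 = 34.9 eV = 5.584×10^-18 J, so L = 3·6.63×10^-34/√(8·9.11×10^-31·5.584×10^-18) = 3.12×10^-10 m = 0.312 nm.

L = 0.312 nm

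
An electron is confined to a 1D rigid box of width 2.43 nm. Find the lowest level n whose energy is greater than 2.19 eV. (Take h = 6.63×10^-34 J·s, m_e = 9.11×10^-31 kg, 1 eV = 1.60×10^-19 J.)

E_1 = h²/(8m_eL²) = 1.021×10^-20 J = 0.06381 eV.
Need n² > 2.19/0.06381 = 34.32, i.e. n > 5.858.
The smallest integer satisfying this is n = 6.

n = 6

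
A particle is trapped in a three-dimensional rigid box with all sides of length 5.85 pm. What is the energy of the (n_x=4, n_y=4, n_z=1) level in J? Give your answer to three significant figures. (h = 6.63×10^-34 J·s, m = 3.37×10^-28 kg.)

E = 1.57×10^-16 J

For a 3D rectangular well E = (h²/8m)·Σ n_i²/L_i² = (6.63×10^-34)²/(8·3.37×10^-28) · [4²/(5.85 pm)² + 4²/(5.85 pm)² + 1²/(5.85 pm)²].
Evaluating gives E = 1.57×10^-16 J.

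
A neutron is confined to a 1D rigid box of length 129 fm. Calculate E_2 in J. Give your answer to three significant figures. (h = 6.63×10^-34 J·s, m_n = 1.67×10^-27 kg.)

For an infinite well E_n = n²h²/(8m_nL²), so E_1 = h²/(8m_nL²) = (6.63×10^-34)²/(8·1.67×10^-27·(1.29×10^-13 m)²) = 1.977×10^-15 J.
Then E_2 = 2²·E_1 = 4·1.977×10^-15 J = 7.91×10^-15 J.

E_2 = 7.91×10^-15 J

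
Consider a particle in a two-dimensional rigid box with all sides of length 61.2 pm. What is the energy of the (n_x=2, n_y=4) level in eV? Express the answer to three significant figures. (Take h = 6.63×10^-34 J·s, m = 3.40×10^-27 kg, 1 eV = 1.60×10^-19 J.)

For a 2D rectangular well E = (h²/8m)·Σ n_i²/L_i² = (6.63×10^-34)²/(8·3.40×10^-27) · [2²/(61.2 pm)² + 4²/(61.2 pm)²].
Evaluating gives E = 8.629×10^-20 J = 0.539 eV.

E = 0.539 eV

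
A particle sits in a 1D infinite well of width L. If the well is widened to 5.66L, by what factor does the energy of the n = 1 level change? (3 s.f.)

E_n ∝ 1/L², so the energy scales by 1/5.66² = 0.0312.

0.0312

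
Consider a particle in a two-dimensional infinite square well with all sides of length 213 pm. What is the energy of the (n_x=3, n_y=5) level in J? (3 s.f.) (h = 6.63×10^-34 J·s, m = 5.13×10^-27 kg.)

E = 8.03×10^-21 J

For a 2D rectangular well E = (h²/8m)·Σ n_i²/L_i² = (6.63×10^-34)²/(8·5.13×10^-27) · [3²/(213 pm)² + 5²/(213 pm)²].
Evaluating gives E = 8.03×10^-21 J.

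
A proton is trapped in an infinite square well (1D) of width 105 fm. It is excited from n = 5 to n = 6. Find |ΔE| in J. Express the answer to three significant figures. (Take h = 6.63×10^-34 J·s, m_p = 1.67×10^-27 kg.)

E_1 = h²/(8m_pL²) = 2.984×10^-15 J.
|ΔE| = |5² − 6²|·E_1 = 11·2.984×10^-15 J = 3.28×10^-14 J.

|ΔE| = 3.28×10^-14 J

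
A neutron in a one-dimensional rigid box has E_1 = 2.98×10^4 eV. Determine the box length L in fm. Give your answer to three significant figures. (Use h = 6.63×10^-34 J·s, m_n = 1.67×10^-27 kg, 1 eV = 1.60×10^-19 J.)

L = 83.1 fm

From E_n = n²h²/(8m_nL²), L = n·h/√(8m_nE_n).
E_1 = 2.98×10^4 eV = 4.768×10^-15 J, so L = 1·6.63×10^-34/√(8·1.67×10^-27·4.768×10^-15) = 8.31×10^-14 m = 83.1 fm.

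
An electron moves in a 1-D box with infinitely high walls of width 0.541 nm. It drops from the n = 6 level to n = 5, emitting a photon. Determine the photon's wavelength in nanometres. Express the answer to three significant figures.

E_1 = h²/(8m_eL²) = 2.058×10^-19 J, so ΔE = (6² − 5²)E_1 = 2.264×10^-18 J.
λ = hc/ΔE = (6.626×10^-34·2.998×10^8)/2.264×10^-18 = 8.77×10^-8 m = 87.7 nm.

λ = 87.7 nm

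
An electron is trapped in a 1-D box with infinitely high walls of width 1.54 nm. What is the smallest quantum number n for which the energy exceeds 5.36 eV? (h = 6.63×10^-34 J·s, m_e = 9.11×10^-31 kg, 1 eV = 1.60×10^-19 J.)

n = 6

E_1 = h²/(8m_eL²) = 2.543×10^-20 J = 0.1589 eV.
Need n² > 5.36/0.1589 = 33.73, i.e. n > 5.808.
The smallest integer satisfying this is n = 6.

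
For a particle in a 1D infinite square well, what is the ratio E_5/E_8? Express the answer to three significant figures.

E_n ∝ n², so E_5/E_8 = 5²/8² = 25/64 = 0.391.

0.391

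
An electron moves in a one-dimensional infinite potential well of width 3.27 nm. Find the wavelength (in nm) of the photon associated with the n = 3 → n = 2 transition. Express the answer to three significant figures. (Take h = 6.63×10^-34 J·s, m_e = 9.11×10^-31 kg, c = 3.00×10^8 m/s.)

λ = 7.05×10^3 nm

E_1 = h²/(8m_eL²) = 5.641×10^-21 J, so ΔE = (3² − 2²)E_1 = 2.820×10^-20 J.
λ = hc/ΔE = (6.63×10^-34·3.00×10^8)/2.820×10^-20 = 7.05×10^-6 m = 7.05×10^3 nm.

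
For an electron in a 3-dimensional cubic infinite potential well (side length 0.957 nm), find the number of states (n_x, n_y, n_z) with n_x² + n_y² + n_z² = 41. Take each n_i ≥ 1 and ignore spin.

The level has n_x² + n_y² + n_z² = 41. The ordered positive-integer solutions are (1, 2, 6), (1, 6, 2), (2, 1, 6), (2, 6, 1), (3, 4, 4), (4, 3, 4), (4, 4, 3), (6, 1, 2), (6, 2, 1).
That gives 9 states.

degeneracy = 9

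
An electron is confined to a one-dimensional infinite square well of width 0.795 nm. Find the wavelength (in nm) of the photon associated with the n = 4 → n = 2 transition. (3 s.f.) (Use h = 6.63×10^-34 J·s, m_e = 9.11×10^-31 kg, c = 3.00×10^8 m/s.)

λ = 174 nm

E_1 = h²/(8m_eL²) = 9.543×10^-20 J, so ΔE = (4² − 2²)E_1 = 1.145×10^-18 J.
λ = hc/ΔE = (6.63×10^-34·3.00×10^8)/1.145×10^-18 = 1.74×10^-7 m = 174 nm.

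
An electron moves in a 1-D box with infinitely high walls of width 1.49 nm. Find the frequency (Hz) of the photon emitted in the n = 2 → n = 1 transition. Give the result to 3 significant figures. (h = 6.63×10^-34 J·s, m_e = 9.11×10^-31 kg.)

f = 1.23×10^14 Hz

E_1 = h²/(8m_eL²) = 2.717×10^-20 J and ΔE = (2² − 1²)E_1 = 8.151×10^-20 J.
f = ΔE/h = 8.151×10^-20/6.63×10^-34 = 1.23×10^14 Hz.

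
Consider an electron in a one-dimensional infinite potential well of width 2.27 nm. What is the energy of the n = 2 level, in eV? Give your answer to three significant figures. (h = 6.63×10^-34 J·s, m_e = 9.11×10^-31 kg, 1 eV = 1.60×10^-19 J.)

For an infinite well E_n = n²h²/(8m_eL²), so E_1 = h²/(8m_eL²) = (6.63×10^-34)²/(8·9.11×10^-31·(2.27×10^-9 m)²) = 1.170×10^-20 J.
Then E_2 = 2²·E_1 = 4·1.170×10^-20 J = 4.680×10^-20 J.
Converting, E_2 = 4.680×10^-20 J / (1.60×10^-19 J/eV) = 0.293 eV.

E_2 = 0.293 eV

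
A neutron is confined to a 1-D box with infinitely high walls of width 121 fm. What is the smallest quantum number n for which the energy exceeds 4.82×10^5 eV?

E_1 = h²/(8m_nL²) = 2.238×10^-15 J = 1.397×10^4 eV.
Need n² > 4.82×10^5/1.397×10^4 = 34.50, i.e. n > 5.874.
The smallest integer satisfying this is n = 6.

n = 6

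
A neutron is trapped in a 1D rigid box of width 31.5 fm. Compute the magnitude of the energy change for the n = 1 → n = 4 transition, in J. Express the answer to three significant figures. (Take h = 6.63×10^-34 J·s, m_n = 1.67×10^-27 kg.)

E_1 = h²/(8m_nL²) = 3.316×10^-14 J.
|ΔE| = |1² − 4²|·E_1 = 15·3.316×10^-14 J = 4.97×10^-13 J.

|ΔE| = 4.97×10^-13 J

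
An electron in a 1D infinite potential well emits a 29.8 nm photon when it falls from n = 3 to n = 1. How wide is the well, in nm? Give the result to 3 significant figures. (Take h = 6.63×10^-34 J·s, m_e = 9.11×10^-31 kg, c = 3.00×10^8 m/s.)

The photon carries ΔE = hc/λ = 6.63×10^-34·3.00×10^8/2.98×10^-8 m = 6.674×10^-18 J.
Since ΔE = (3² − 1²)E_1, E_1 = 8.343×10^-19 J, and L = h/√(8m_eE_1) = 2.69×10^-10 m = 0.269 nm.

L = 0.269 nm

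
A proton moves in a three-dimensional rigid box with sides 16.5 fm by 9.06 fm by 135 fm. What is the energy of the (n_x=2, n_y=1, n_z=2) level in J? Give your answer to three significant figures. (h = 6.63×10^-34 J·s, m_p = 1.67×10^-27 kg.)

For a 3D rectangular well E = (h²/8m_p)·Σ n_i²/L_i² = (6.63×10^-34)²/(8·1.67×10^-27) · [2²/(16.5 fm)² + 1²/(9.06 fm)² + 2²/(135 fm)²].
Evaluating gives E = 8.91×10^-13 J.

E = 8.91×10^-13 J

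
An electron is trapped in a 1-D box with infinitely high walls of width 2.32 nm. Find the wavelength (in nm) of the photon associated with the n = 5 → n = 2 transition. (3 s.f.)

λ = 845 nm

E_1 = h²/(8m_eL²) = 1.119×10^-20 J, so ΔE = (5² − 2²)E_1 = 2.350×10^-19 J.
λ = hc/ΔE = (6.626×10^-34·2.998×10^8)/2.350×10^-19 = 8.45×10^-7 m = 845 nm.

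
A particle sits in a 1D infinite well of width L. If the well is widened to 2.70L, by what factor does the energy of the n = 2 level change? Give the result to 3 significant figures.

0.137

E_n ∝ 1/L², so the energy scales by 1/2.70² = 0.137.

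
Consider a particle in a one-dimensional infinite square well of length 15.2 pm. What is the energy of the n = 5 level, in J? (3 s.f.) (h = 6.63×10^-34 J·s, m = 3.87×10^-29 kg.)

E_5 = 1.54×10^-16 J

For an infinite well E_n = n²h²/(8mL²), so E_1 = h²/(8mL²) = (6.63×10^-34)²/(8·3.87×10^-29·(1.52×10^-11 m)²) = 6.145×10^-18 J.
Then E_5 = 5²·E_1 = 25·6.145×10^-18 J = 1.54×10^-16 J.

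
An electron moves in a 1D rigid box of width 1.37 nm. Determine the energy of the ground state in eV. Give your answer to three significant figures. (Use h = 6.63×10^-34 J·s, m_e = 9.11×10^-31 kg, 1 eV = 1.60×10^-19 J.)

For an infinite well E_n = n²h²/(8m_eL²), so E_1 = h²/(8m_eL²) = (6.63×10^-34)²/(8·9.11×10^-31·(1.37×10^-9 m)²) = 3.213×10^-20 J.
Converting, E_1 = 3.213×10^-20 J / (1.60×10^-19 J/eV) = 0.201 eV.

E_1 = 0.201 eV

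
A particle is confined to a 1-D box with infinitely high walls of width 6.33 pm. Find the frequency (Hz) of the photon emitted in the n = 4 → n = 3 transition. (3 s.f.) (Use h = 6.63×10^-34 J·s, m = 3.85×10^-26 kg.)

E_1 = h²/(8mL²) = 3.562×10^-20 J and ΔE = (4² − 3²)E_1 = 2.493×10^-19 J.
f = ΔE/h = 2.493×10^-19/6.63×10^-34 = 3.76×10^14 Hz.

f = 3.76×10^14 Hz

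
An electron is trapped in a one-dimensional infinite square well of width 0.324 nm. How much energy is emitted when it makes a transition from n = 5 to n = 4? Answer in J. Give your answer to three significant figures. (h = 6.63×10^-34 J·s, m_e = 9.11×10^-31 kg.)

|ΔE| = 5.17×10^-18 J

E_1 = h²/(8m_eL²) = 5.746×10^-19 J.
|ΔE| = |5² − 4²|·E_1 = 9·5.746×10^-19 J = 5.17×10^-18 J.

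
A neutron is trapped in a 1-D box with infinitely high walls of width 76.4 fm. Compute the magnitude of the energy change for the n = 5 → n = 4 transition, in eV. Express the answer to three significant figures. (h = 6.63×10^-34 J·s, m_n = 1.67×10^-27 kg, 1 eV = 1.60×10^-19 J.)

|ΔE| = 3.17×10^5 eV

E_1 = h²/(8m_nL²) = 5.637×10^-15 J.
|ΔE| = |5² − 4²|·E_1 = 9·5.637×10^-15 J = 5.073×10^-14 J = 3.17×10^5 eV.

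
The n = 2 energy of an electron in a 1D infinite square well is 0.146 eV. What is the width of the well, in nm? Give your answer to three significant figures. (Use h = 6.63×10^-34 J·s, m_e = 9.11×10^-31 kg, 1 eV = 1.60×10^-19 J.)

From E_n = n²h²/(8m_eL²), L = n·h/√(8m_eE_n).
E_2 = 0.146 eV = 2.336×10^-20 J, so L = 2·6.63×10^-34/√(8·9.11×10^-31·2.336×10^-20) = 3.21×10^-9 m = 3.21 nm.

L = 3.21 nm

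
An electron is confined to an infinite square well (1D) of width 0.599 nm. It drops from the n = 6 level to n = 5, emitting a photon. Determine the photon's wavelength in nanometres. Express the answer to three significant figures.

E_1 = h²/(8m_eL²) = 1.679×10^-19 J, so ΔE = (6² − 5²)E_1 = 1.847×10^-18 J.
λ = hc/ΔE = (6.626×10^-34·2.998×10^8)/1.847×10^-18 = 1.08×10^-7 m = 108 nm.

λ = 108 nm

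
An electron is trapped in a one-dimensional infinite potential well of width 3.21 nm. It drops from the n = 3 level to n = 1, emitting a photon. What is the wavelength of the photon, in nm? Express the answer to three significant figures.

E_1 = h²/(8m_eL²) = 5.847×10^-21 J, so ΔE = (3² − 1²)E_1 = 4.678×10^-20 J.
λ = hc/ΔE = (6.626×10^-34·2.998×10^8)/4.678×10^-20 = 4.25×10^-6 m = 4.25×10^3 nm.

λ = 4.25×10^3 nm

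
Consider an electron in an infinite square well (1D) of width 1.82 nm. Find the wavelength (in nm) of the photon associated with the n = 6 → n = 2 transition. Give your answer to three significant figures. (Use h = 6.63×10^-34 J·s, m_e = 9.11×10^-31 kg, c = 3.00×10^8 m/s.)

λ = 341 nm

E_1 = h²/(8m_eL²) = 1.821×10^-20 J, so ΔE = (6² − 2²)E_1 = 5.827×10^-19 J.
λ = hc/ΔE = (6.63×10^-34·3.00×10^8)/5.827×10^-19 = 3.41×10^-7 m = 341 nm.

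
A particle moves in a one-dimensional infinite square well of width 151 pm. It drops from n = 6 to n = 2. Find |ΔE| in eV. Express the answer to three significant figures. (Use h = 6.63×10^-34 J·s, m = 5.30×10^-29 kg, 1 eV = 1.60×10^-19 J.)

E_1 = h²/(8mL²) = 4.547×10^-20 J.
|ΔE| = |6² − 2²|·E_1 = 32·4.547×10^-20 J = 1.455×10^-18 J = 9.09 eV.

|ΔE| = 9.09 eV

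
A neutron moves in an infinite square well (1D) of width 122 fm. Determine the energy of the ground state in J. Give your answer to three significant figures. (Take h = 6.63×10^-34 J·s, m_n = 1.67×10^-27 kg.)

E_1 = 2.21×10^-15 J

For an infinite well E_n = n²h²/(8m_nL²), so E_1 = h²/(8m_nL²) = (6.63×10^-34)²/(8·1.67×10^-27·(1.22×10^-13 m)²) = 2.211×10^-15 J.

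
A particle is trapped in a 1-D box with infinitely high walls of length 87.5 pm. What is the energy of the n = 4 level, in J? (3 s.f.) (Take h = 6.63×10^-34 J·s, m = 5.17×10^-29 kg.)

E_4 = 2.22×10^-18 J

For an infinite well E_n = n²h²/(8mL²), so E_1 = h²/(8mL²) = (6.63×10^-34)²/(8·5.17×10^-29·(8.75×10^-11 m)²) = 1.388×10^-19 J.
Then E_4 = 4²·E_1 = 16·1.388×10^-19 J = 2.22×10^-18 J.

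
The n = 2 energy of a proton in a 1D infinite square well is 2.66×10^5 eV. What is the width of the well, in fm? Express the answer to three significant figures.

From E_n = n²h²/(8m_pL²), L = n·h/√(8m_pE_n).
E_2 = 2.66×10^5 eV = 4.261×10^-14 J, so L = 2·6.626×10^-34/√(8·1.673×10^-27·4.261×10^-14) = 5.55×10^-14 m = 55.5 fm.

L = 55.5 fm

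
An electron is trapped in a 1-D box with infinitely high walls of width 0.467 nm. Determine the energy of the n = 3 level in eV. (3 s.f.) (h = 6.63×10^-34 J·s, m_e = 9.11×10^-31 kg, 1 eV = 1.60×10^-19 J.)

For an infinite well E_n = n²h²/(8m_eL²), so E_1 = h²/(8m_eL²) = (6.63×10^-34)²/(8·9.11×10^-31·(4.67×10^-10 m)²) = 2.766×10^-19 J.
Then E_3 = 3²·E_1 = 9·2.766×10^-19 J = 2.489×10^-18 J.
Converting, E_3 = 2.489×10^-18 J / (1.60×10^-19 J/eV) = 15.6 eV.

E_3 = 15.6 eV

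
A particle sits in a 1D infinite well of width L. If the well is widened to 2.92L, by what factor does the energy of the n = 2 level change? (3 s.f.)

E_n ∝ 1/L², so the energy scales by 1/2.92² = 0.117.

0.117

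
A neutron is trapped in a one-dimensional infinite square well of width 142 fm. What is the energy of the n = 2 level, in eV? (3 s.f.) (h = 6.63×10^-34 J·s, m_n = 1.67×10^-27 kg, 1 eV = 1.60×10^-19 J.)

For an infinite well E_n = n²h²/(8m_nL²), so E_1 = h²/(8m_nL²) = (6.63×10^-34)²/(8·1.67×10^-27·(1.42×10^-13 m)²) = 1.632×10^-15 J.
Then E_2 = 2²·E_1 = 4·1.632×10^-15 J = 6.528×10^-15 J.
Converting, E_2 = 6.528×10^-15 J / (1.60×10^-19 J/eV) = 4.08×10^4 eV.

E_2 = 4.08×10^4 eV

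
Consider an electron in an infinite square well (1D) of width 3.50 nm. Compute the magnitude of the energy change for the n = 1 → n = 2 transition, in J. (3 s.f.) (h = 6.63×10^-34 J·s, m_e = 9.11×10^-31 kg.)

|ΔE| = 1.48×10^-20 J

E_1 = h²/(8m_eL²) = 4.924×10^-21 J.
|ΔE| = |1² − 2²|·E_1 = 3·4.924×10^-21 J = 1.48×10^-20 J.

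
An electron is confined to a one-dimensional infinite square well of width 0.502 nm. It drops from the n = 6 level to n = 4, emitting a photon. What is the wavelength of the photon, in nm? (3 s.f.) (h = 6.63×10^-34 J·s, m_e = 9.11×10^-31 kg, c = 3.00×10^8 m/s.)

E_1 = h²/(8m_eL²) = 2.393×10^-19 J, so ΔE = (6² − 4²)E_1 = 4.786×10^-18 J.
λ = hc/ΔE = (6.63×10^-34·3.00×10^8)/4.786×10^-18 = 4.16×10^-8 m = 41.6 nm.

λ = 41.6 nm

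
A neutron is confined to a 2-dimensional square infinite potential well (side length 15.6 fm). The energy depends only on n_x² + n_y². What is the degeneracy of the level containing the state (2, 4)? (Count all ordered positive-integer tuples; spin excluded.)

degeneracy = 2

The level has n_x² + n_y² = 20. The ordered positive-integer solutions are (2, 4), (4, 2).
That gives 2 states.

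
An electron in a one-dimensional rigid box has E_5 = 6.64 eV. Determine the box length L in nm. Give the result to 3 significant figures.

L = 1.19 nm

From E_n = n²h²/(8m_eL²), L = n·h/√(8m_eE_n).
E_5 = 6.64 eV = 1.064×10^-18 J, so L = 5·6.626×10^-34/√(8·9.109×10^-31·1.064×10^-18) = 1.19×10^-9 m = 1.19 nm.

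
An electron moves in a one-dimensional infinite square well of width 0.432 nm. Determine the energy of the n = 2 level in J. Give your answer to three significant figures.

E_2 = 1.29×10^-18 J

For an infinite well E_n = n²h²/(8m_eL²), so E_1 = h²/(8m_eL²) = (6.626×10^-34)²/(8·9.109×10^-31·(4.32×10^-10 m)²) = 3.228×10^-19 J.
Then E_2 = 2²·E_1 = 4·3.228×10^-19 J = 1.29×10^-18 J.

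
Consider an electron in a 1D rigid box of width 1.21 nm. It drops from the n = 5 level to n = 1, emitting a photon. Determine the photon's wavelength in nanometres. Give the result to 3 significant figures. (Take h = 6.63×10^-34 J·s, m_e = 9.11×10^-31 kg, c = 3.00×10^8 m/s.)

E_1 = h²/(8m_eL²) = 4.120×10^-20 J, so ΔE = (5² − 1²)E_1 = 9.888×10^-19 J.
λ = hc/ΔE = (6.63×10^-34·3.00×10^8)/9.888×10^-19 = 2.01×10^-7 m = 201 nm.

λ = 201 nm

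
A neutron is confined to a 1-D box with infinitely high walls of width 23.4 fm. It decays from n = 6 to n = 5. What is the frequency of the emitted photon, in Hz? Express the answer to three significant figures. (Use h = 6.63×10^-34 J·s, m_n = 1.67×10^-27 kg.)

E_1 = h²/(8m_nL²) = 6.009×10^-14 J and ΔE = (6² − 5²)E_1 = 6.610×10^-13 J.
f = ΔE/h = 6.610×10^-13/6.63×10^-34 = 9.97×10^20 Hz.

f = 9.97×10^20 Hz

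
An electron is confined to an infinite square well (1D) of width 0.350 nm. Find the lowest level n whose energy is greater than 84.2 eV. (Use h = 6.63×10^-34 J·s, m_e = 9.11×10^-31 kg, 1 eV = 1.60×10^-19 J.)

n = 6

E_1 = h²/(8m_eL²) = 4.924×10^-19 J = 3.078 eV.
Need n² > 84.2/3.078 = 27.36, i.e. n > 5.231.
The smallest integer satisfying this is n = 6.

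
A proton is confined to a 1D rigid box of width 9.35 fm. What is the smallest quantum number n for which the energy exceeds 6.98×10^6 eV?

n = 2

E_1 = h²/(8m_pL²) = 3.752×10^-13 J = 2.342×10^6 eV.
Need n² > 6.98×10^6/2.342×10^6 = 2.980, i.e. n > 1.726.
The smallest integer satisfying this is n = 2.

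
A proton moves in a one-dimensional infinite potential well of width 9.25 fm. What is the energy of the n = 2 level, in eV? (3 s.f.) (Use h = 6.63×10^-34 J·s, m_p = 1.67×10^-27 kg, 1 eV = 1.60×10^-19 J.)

E_2 = 9.61×10^6 eV

For an infinite well E_n = n²h²/(8m_pL²), so E_1 = h²/(8m_pL²) = (6.63×10^-34)²/(8·1.67×10^-27·(9.25×10^-15 m)²) = 3.845×10^-13 J.
Then E_2 = 2²·E_1 = 4·3.845×10^-13 J = 1.538×10^-12 J.
Converting, E_2 = 1.538×10^-12 J / (1.60×10^-19 J/eV) = 9.61×10^6 eV.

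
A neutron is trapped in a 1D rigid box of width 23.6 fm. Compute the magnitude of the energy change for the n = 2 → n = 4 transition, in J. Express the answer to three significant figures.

E_1 = h²/(8m_nL²) = 5.883×10^-14 J.
|ΔE| = |2² − 4²|·E_1 = 12·5.883×10^-14 J = 7.06×10^-13 J.

|ΔE| = 7.06×10^-13 J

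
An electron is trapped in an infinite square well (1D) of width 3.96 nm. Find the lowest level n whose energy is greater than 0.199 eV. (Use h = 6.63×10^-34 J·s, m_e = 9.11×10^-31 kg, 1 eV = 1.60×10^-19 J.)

E_1 = h²/(8m_eL²) = 3.846×10^-21 J = 0.02404 eV.
Need n² > 0.199/0.02404 = 8.278, i.e. n > 2.877.
The smallest integer satisfying this is n = 3.

n = 3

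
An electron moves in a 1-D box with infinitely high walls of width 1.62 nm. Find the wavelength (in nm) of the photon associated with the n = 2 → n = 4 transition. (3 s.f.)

λ = 721 nm

E_1 = h²/(8m_eL²) = 2.296×10^-20 J, so ΔE = (4² − 2²)E_1 = 2.755×10^-19 J.
λ = hc/ΔE = (6.626×10^-34·2.998×10^8)/2.755×10^-19 = 7.21×10^-7 m = 721 nm.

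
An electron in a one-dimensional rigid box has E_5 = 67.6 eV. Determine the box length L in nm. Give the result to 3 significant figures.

From E_n = n²h²/(8m_eL²), L = n·h/√(8m_eE_n).
E_5 = 67.6 eV = 1.083×10^-17 J, so L = 5·6.626×10^-34/√(8·9.109×10^-31·1.083×10^-17) = 3.73×10^-10 m = 0.373 nm.

L = 0.373 nm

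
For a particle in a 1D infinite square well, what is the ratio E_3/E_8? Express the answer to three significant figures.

E_n ∝ n², so E_3/E_8 = 3²/8² = 9/64 = 0.141.

0.141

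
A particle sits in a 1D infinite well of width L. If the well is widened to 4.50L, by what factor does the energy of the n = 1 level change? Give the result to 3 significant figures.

0.0494

E_n ∝ 1/L², so the energy scales by 1/4.50² = 0.0494.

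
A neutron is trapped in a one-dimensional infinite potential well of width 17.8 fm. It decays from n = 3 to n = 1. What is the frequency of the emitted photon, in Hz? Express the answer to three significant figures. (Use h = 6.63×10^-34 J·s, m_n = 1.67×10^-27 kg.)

f = 1.25×10^21 Hz

E_1 = h²/(8m_nL²) = 1.038×10^-13 J and ΔE = (3² − 1²)E_1 = 8.304×10^-13 J.
f = ΔE/h = 8.304×10^-13/6.63×10^-34 = 1.25×10^21 Hz.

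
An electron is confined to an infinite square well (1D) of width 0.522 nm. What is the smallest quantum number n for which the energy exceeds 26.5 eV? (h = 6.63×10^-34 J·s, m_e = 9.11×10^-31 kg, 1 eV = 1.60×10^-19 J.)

n = 5

E_1 = h²/(8m_eL²) = 2.213×10^-19 J = 1.383 eV.
Need n² > 26.5/1.383 = 19.16, i.e. n > 4.377.
The smallest integer satisfying this is n = 5.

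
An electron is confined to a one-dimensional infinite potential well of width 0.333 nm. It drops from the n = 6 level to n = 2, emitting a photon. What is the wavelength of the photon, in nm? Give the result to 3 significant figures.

λ = 11.4 nm

E_1 = h²/(8m_eL²) = 5.433×10^-19 J, so ΔE = (6² − 2²)E_1 = 1.739×10^-17 J.
λ = hc/ΔE = (6.626×10^-34·2.998×10^8)/1.739×10^-17 = 1.14×10^-8 m = 11.4 nm.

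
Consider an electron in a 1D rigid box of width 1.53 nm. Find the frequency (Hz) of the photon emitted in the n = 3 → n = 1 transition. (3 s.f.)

E_1 = h²/(8m_eL²) = 2.574×10^-20 J and ΔE = (3² − 1²)E_1 = 2.059×10^-19 J.
f = ΔE/h = 2.059×10^-19/6.626×10^-34 = 3.11×10^14 Hz.

f = 3.11×10^14 Hz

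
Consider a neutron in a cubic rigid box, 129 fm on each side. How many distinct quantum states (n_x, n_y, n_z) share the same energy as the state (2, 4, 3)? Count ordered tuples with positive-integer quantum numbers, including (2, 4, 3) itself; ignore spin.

degeneracy = 6

The level has n_x² + n_y² + n_z² = 29. The ordered positive-integer solutions are (2, 3, 4), (2, 4, 3), (3, 2, 4), (3, 4, 2), (4, 2, 3), (4, 3, 2).
That gives 6 states.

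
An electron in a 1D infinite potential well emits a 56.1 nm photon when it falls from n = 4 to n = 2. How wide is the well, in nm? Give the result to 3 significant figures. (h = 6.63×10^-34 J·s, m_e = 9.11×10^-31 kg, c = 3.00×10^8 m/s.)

L = 0.452 nm

The photon carries ΔE = hc/λ = 6.63×10^-34·3.00×10^8/5.61×10^-8 m = 3.545×10^-18 J.
Since ΔE = (4² − 2²)E_1, E_1 = 2.954×10^-19 J, and L = h/√(8m_eE_1) = 4.52×10^-10 m = 0.452 nm.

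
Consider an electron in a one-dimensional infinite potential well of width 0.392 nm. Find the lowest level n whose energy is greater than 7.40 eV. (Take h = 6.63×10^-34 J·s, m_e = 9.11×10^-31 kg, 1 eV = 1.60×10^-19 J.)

E_1 = h²/(8m_eL²) = 3.925×10^-19 J = 2.453 eV.
Need n² > 7.40/2.453 = 3.017, i.e. n > 1.737.
The smallest integer satisfying this is n = 2.

n = 2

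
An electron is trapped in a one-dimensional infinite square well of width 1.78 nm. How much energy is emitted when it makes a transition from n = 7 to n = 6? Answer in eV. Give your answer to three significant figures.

E_1 = h²/(8m_eL²) = 1.902×10^-20 J.
|ΔE| = |7² − 6²|·E_1 = 13·1.902×10^-20 J = 2.473×10^-19 J = 1.54 eV.

|ΔE| = 1.54 eV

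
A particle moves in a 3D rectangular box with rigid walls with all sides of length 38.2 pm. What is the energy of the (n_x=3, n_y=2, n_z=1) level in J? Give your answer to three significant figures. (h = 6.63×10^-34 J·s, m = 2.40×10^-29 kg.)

E = 2.20×10^-17 J

For a 3D rectangular well E = (h²/8m)·Σ n_i²/L_i² = (6.63×10^-34)²/(8·2.40×10^-29) · [3²/(38.2 pm)² + 2²/(38.2 pm)² + 1²/(38.2 pm)²].
Evaluating gives E = 2.20×10^-17 J.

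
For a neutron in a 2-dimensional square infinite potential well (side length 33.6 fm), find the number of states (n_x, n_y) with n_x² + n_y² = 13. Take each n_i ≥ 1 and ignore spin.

degeneracy = 2

The level has n_x² + n_y² = 13. The ordered positive-integer solutions are (2, 3), (3, 2).
That gives 2 states.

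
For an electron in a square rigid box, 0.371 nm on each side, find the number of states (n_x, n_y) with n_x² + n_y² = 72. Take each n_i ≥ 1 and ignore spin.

The level has n_x² + n_y² = 72. The ordered positive-integer solutions are (6, 6).
That gives 1 state.

degeneracy = 1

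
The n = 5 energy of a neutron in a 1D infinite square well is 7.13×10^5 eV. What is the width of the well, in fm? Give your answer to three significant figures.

From E_n = n²h²/(8m_nL²), L = n·h/√(8m_nE_n).
E_5 = 7.13×10^5 eV = 1.142×10^-13 J, so L = 5·6.626×10^-34/√(8·1.675×10^-27·1.142×10^-13) = 8.47×10^-14 m = 84.7 fm.

L = 84.7 fm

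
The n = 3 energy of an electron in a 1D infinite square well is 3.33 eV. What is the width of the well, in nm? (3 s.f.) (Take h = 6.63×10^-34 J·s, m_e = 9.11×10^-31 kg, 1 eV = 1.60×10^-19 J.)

L = 1.01 nm

From E_n = n²h²/(8m_eL²), L = n·h/√(8m_eE_n).
E_3 = 3.33 eV = 5.328×10^-19 J, so L = 3·6.63×10^-34/√(8·9.11×10^-31·5.328×10^-19) = 1.01×10^-9 m = 1.01 nm.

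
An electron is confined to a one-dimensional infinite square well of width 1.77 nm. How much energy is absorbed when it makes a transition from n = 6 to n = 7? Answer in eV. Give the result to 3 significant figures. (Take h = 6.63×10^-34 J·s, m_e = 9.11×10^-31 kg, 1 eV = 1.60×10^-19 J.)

E_1 = h²/(8m_eL²) = 1.925×10^-20 J.
|ΔE| = |6² − 7²|·E_1 = 13·1.925×10^-20 J = 2.503×10^-19 J = 1.56 eV.

|ΔE| = 1.56 eV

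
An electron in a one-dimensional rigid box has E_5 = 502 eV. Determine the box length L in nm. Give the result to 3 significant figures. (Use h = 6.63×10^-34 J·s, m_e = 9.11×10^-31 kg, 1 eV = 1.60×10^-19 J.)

From E_n = n²h²/(8m_eL²), L = n·h/√(8m_eE_n).
E_5 = 502 eV = 8.032×10^-17 J, so L = 5·6.63×10^-34/√(8·9.11×10^-31·8.032×10^-17) = 1.37×10^-10 m = 0.137 nm.

L = 0.137 nm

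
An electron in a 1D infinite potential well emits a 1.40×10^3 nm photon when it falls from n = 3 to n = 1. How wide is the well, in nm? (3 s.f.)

The photon carries ΔE = hc/λ = 6.626×10^-34·2.998×10^8/1.40×10^-6 m = 1.419×10^-19 J.
Since ΔE = (3² − 1²)E_1, E_1 = 1.774×10^-20 J, and L = h/√(8m_eE_1) = 1.84×10^-9 m = 1.84 nm.

L = 1.84 nm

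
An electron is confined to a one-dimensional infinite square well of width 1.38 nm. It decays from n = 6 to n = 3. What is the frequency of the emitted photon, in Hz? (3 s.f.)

f = 1.29×10^15 Hz

E_1 = h²/(8m_eL²) = 3.164×10^-20 J and ΔE = (6² − 3²)E_1 = 8.543×10^-19 J.
f = ΔE/h = 8.543×10^-19/6.626×10^-34 = 1.29×10^15 Hz.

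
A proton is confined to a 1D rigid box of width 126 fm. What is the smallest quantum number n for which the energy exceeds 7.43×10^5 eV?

n = 8

E_1 = h²/(8m_pL²) = 2.066×10^-15 J = 1.290×10^4 eV.
Need n² > 7.43×10^5/1.290×10^4 = 57.60, i.e. n > 7.589.
The smallest integer satisfying this is n = 8.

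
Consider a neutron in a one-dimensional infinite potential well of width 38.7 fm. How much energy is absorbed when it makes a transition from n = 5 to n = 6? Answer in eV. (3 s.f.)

E_1 = h²/(8m_nL²) = 2.188×10^-14 J.
|ΔE| = |5² − 6²|·E_1 = 11·2.188×10^-14 J = 2.407×10^-13 J = 1.50×10^6 eV.

|ΔE| = 1.50×10^6 eV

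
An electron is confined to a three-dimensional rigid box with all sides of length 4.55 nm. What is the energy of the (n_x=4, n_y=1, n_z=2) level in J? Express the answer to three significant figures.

For a 3D rectangular well E = (h²/8m_e)·Σ n_i²/L_i² = (6.626×10^-34)²/(8·9.109×10^-31) · [4²/(4.55 nm)² + 1²/(4.55 nm)² + 2²/(4.55 nm)²].
Evaluating gives E = 6.11×10^-20 J.

E = 6.11×10^-20 J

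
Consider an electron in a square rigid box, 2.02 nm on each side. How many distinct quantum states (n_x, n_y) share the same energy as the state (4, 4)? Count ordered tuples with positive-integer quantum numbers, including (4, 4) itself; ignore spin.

The level has n_x² + n_y² = 32. The ordered positive-integer solutions are (4, 4).
That gives 1 state.

degeneracy = 1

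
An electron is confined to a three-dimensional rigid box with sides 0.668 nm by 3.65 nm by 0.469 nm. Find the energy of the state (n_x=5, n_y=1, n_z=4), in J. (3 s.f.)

For a 3D rectangular well E = (h²/8m_e)·Σ n_i²/L_i² = (6.626×10^-34)²/(8·9.109×10^-31) · [5²/(0.668 nm)² + 1²/(3.65 nm)² + 4²/(0.469 nm)²].
Evaluating gives E = 7.76×10^-18 J.

E = 7.76×10^-18 J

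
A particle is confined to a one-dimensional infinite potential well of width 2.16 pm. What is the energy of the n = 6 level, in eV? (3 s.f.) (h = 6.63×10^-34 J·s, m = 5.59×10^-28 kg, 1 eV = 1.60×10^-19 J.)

E_6 = 4.74×10^3 eV

For an infinite well E_n = n²h²/(8mL²), so E_1 = h²/(8mL²) = (6.63×10^-34)²/(8·5.59×10^-28·(2.16×10^-12 m)²) = 2.107×10^-17 J.
Then E_6 = 6²·E_1 = 36·2.107×10^-17 J = 7.585×10^-16 J.
Converting, E_6 = 7.585×10^-16 J / (1.60×10^-19 J/eV) = 4.74×10^3 eV.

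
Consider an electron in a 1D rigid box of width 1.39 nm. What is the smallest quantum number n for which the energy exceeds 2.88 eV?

n = 4

E_1 = h²/(8m_eL²) = 3.118×10^-20 J = 0.1946 eV.
Need n² > 2.88/0.1946 = 14.80, i.e. n > 3.847.
The smallest integer satisfying this is n = 4.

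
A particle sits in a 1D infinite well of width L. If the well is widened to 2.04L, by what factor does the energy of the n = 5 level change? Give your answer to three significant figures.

0.240

E_n ∝ 1/L², so the energy scales by 1/2.04² = 0.240.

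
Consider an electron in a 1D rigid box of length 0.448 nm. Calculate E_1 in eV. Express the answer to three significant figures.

For an infinite well E_n = n²h²/(8m_eL²), so E_1 = h²/(8m_eL²) = (6.626×10^-34)²/(8·9.109×10^-31·(4.48×10^-10 m)²) = 3.002×10^-19 J.
Converting, E_1 = 3.002×10^-19 J / (1.602×10^-19 J/eV) = 1.87 eV.

E_1 = 1.87 eV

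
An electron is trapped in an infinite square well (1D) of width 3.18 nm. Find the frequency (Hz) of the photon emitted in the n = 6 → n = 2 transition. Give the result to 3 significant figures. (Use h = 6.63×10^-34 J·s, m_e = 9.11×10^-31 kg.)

E_1 = h²/(8m_eL²) = 5.964×10^-21 J and ΔE = (6² − 2²)E_1 = 1.908×10^-19 J.
f = ΔE/h = 1.908×10^-19/6.63×10^-34 = 2.88×10^14 Hz.

f = 2.88×10^14 Hz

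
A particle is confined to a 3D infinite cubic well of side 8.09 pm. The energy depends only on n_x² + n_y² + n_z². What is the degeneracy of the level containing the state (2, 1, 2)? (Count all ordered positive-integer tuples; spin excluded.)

The level has n_x² + n_y² + n_z² = 9. The ordered positive-integer solutions are (1, 2, 2), (2, 1, 2), (2, 2, 1).
That gives 3 states.

degeneracy = 3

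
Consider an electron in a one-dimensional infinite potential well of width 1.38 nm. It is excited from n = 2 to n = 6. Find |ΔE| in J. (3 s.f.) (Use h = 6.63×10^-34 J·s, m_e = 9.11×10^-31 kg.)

E_1 = h²/(8m_eL²) = 3.167×10^-20 J.
|ΔE| = |2² − 6²|·E_1 = 32·3.167×10^-20 J = 1.01×10^-18 J.

|ΔE| = 1.01×10^-18 J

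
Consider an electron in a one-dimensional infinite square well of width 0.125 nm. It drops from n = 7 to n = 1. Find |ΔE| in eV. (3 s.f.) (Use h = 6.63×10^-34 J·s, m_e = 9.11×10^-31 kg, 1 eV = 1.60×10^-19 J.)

E_1 = h²/(8m_eL²) = 3.860×10^-18 J.
|ΔE| = |7² − 1²|·E_1 = 48·3.860×10^-18 J = 1.853×10^-16 J = 1.16×10^3 eV.

|ΔE| = 1.16×10^3 eV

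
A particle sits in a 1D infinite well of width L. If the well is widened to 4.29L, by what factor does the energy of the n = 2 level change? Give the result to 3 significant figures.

E_n ∝ 1/L², so the energy scales by 1/4.29² = 0.0543.

0.0543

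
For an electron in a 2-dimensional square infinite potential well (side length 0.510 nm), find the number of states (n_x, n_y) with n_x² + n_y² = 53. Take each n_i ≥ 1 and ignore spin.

The level has n_x² + n_y² = 53. The ordered positive-integer solutions are (2, 7), (7, 2).
That gives 2 states.

degeneracy = 2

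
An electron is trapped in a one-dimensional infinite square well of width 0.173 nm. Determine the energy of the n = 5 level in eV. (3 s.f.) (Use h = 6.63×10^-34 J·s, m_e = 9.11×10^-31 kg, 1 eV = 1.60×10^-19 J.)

E_5 = 315 eV

For an infinite well E_n = n²h²/(8m_eL²), so E_1 = h²/(8m_eL²) = (6.63×10^-34)²/(8·9.11×10^-31·(1.73×10^-10 m)²) = 2.015×10^-18 J.
Then E_5 = 5²·E_1 = 25·2.015×10^-18 J = 5.037×10^-17 J.
Converting, E_5 = 5.037×10^-17 J / (1.60×10^-19 J/eV) = 315 eV.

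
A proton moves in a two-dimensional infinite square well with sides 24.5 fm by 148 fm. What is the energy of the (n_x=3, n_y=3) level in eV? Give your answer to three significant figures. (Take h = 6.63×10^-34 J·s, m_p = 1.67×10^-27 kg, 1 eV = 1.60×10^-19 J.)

E = 3.17×10^6 eV

For a 2D rectangular well E = (h²/8m_p)·Σ n_i²/L_i² = (6.63×10^-34)²/(8·1.67×10^-27) · [3²/(24.5 fm)² + 3²/(148 fm)²].
Evaluating gives E = 5.068×10^-13 J = 3.17×10^6 eV.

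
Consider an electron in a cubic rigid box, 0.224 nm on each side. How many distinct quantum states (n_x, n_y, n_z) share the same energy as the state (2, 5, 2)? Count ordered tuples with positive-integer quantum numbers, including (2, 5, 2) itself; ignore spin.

The level has n_x² + n_y² + n_z² = 33. The ordered positive-integer solutions are (1, 4, 4), (2, 2, 5), (2, 5, 2), (4, 1, 4), (4, 4, 1), (5, 2, 2).
That gives 6 states.

degeneracy = 6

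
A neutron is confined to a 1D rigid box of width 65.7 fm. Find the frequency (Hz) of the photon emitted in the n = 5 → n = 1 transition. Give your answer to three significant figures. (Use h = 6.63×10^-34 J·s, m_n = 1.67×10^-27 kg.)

E_1 = h²/(8m_nL²) = 7.622×10^-15 J and ΔE = (5² − 1²)E_1 = 1.829×10^-13 J.
f = ΔE/h = 1.829×10^-13/6.63×10^-34 = 2.76×10^20 Hz.

f = 2.76×10^20 Hz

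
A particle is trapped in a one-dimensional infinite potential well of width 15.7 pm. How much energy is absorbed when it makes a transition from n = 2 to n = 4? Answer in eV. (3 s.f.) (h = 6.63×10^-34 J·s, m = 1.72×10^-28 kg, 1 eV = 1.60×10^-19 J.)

E_1 = h²/(8mL²) = 1.296×10^-18 J.
|ΔE| = |2² − 4²|·E_1 = 12·1.296×10^-18 J = 1.555×10^-17 J = 97.2 eV.

|ΔE| = 97.2 eV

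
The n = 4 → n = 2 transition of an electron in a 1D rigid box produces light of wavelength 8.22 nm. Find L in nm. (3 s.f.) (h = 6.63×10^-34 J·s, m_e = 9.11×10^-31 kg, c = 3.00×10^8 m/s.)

L = 0.173 nm

The photon carries ΔE = hc/λ = 6.63×10^-34·3.00×10^8/8.22×10^-9 m = 2.420×10^-17 J.
Since ΔE = (4² − 2²)E_1, E_1 = 2.017×10^-18 J, and L = h/√(8m_eE_1) = 1.73×10^-10 m = 0.173 nm.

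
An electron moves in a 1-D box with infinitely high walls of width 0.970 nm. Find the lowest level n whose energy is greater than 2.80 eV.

E_1 = h²/(8m_eL²) = 6.403×10^-20 J = 0.3997 eV.
Need n² > 2.80/0.3997 = 7.005, i.e. n > 2.647.
The smallest integer satisfying this is n = 3.

n = 3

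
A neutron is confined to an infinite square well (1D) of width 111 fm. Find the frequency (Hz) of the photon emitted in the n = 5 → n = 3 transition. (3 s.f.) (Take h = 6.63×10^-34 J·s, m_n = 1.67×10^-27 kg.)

E_1 = h²/(8m_nL²) = 2.670×10^-15 J and ΔE = (5² − 3²)E_1 = 4.272×10^-14 J.
f = ΔE/h = 4.272×10^-14/6.63×10^-34 = 6.44×10^19 Hz.

f = 6.44×10^19 Hz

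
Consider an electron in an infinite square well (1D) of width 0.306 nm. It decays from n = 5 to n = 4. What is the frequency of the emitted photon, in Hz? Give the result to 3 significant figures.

f = 8.74×10^15 Hz

E_1 = h²/(8m_eL²) = 6.434×10^-19 J and ΔE = (5² − 4²)E_1 = 5.791×10^-18 J.
f = ΔE/h = 5.791×10^-18/6.626×10^-34 = 8.74×10^15 Hz.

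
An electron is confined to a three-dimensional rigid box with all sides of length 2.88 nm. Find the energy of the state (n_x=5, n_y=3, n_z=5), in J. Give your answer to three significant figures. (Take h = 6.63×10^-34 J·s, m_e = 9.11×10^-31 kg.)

For a 3D rectangular well E = (h²/8m_e)·Σ n_i²/L_i² = (6.63×10^-34)²/(8·9.11×10^-31) · [5²/(2.88 nm)² + 3²/(2.88 nm)² + 5²/(2.88 nm)²].
Evaluating gives E = 4.29×10^-19 J.

E = 4.29×10^-19 J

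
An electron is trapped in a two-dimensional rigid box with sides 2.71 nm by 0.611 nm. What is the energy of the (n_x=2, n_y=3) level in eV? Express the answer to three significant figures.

For a 2D rectangular well E = (h²/8m_e)·Σ n_i²/L_i² = (6.626×10^-34)²/(8·9.109×10^-31) · [2²/(2.71 nm)² + 3²/(0.611 nm)²].
Evaluating gives E = 1.485×10^-18 J = 9.27 eV.

E = 9.27 eV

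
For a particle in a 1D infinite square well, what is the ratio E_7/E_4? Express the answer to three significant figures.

E_n ∝ n², so E_7/E_4 = 7²/4² = 49/16 = 3.06.

3.06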